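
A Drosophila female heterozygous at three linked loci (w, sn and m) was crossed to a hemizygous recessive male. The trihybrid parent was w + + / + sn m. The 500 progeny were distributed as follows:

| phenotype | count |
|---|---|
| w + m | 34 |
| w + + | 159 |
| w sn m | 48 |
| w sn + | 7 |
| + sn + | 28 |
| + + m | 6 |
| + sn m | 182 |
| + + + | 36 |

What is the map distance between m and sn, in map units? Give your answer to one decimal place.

The two rarest classes, w sn + and + + m, are the double crossovers. Comparing them with the parentals, only the sn allele has switched, so sn is the middle locus and the order is m – sn – w.
Crossovers in the m–sn interval produce the single-crossover classes w + m and + sn + (34 + 28 = 62) plus the double crossovers (13).
RF(m–sn) = (62 + 13) / 500 = 75/500 = 0.1500 → 15.0 map units.

15.0 map units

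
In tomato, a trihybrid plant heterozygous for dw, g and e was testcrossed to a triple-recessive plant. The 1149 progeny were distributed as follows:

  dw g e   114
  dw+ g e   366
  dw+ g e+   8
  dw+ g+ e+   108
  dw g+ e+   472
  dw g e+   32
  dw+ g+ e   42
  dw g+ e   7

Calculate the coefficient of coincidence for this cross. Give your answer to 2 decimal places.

0.82

The two most frequent reciprocal classes, dw+ g e and dw g+ e+, are the parental types, so the F1 was dw+ g e / dw g+ e+.
The two rarest classes, dw+ g e+ and dw g+ e, are the double crossovers. Comparing them with the parentals, only the e allele has switched, so e is the middle locus and the order is dw – e – g.
dw–e: (222 + 15)/1149 = 0.2063; e–g: (74 + 15)/1149 = 0.0775.
Expected DCO frequency = 0.2063 × 0.0775 ≈ 0.01599; observed = 15/1149 ≈ 0.01305.
Coefficient of coincidence = 0.01305/0.01599 ≈ 0.82.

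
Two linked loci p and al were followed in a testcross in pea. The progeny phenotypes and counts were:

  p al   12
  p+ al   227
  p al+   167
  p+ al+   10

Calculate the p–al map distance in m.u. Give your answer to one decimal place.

5.3 m.u.

The two most frequent classes, p+ al (227) and p al+ (167), are the parental types, so the F1 was p+ al / p al+.
The recombinant classes are p+ al+ and p al: 10 + 12 = 22.
Recombination frequency = 22/416 = 0.0529 ≈ 5.3%, i.e. 5.3 m.u.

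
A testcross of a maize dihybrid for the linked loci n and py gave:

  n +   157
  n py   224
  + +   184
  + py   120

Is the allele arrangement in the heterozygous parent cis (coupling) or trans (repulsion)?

The two most frequent classes are + + (184) and n py (224); these are the parental (non-recombinant) types.
So the F1 carried + + on one chromosome and n py on the other — the recessive alleles are on the same chromosome (cis / coupling).

cis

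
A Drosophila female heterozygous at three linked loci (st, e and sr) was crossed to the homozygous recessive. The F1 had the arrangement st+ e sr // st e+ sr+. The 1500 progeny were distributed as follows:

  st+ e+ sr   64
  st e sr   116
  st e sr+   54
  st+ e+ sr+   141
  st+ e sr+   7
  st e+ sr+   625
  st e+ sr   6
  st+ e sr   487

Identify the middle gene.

The two rarest classes, st+ e sr+ and st e+ sr, are the double crossovers. Comparing them with the parentals, only the sr allele has switched, so sr is the middle locus and the order is st – sr – e.

sr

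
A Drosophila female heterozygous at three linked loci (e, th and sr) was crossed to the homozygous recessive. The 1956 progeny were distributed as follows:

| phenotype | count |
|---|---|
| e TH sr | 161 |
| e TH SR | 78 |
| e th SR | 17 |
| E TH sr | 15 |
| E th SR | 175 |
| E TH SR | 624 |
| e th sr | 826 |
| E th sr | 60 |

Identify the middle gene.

sr

The two most frequent reciprocal classes, E TH SR and e th sr, are the parental types, so the F1 was E TH SR / e th sr.
The two rarest classes, E TH sr and e th SR, are the double crossovers. Comparing them with the parentals, only the sr allele has switched, so sr is the middle locus and the order is e – sr – th.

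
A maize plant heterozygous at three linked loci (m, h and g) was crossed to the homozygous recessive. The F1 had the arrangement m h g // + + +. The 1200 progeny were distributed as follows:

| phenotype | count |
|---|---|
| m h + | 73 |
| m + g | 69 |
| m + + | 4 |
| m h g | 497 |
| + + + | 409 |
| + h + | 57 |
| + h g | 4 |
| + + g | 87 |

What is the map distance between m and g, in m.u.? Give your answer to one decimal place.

14.0 m.u.

The two rarest classes, + h g and m + +, are the double crossovers. Comparing them with the parentals, only the m allele has switched, so m is the middle locus and the order is g – m – h.
Crossovers in the g–m interval produce the single-crossover classes m h + and + + g (73 + 87 = 160) plus the double crossovers (8).
RF(g–m) = (160 + 8) / 1200 = 168/1200 = 0.1400 → 14.0 m.u.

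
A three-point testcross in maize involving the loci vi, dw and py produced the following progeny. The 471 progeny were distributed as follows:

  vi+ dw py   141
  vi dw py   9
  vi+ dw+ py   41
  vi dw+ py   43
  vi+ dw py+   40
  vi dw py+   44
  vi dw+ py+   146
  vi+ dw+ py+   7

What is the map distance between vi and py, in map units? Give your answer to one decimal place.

The two most frequent reciprocal classes, vi+ dw py and vi dw+ py+, are the parental types, so the F1 was vi+ dw py / vi dw+ py+.
The two rarest classes, vi dw py and vi+ dw+ py+, are the double crossovers. Comparing them with the parentals, only the vi allele has switched, so vi is the middle locus and the order is py – vi – dw.
Crossovers in the py–vi interval produce the single-crossover classes vi+ dw py+ and vi dw+ py (40 + 43 = 83) plus the double crossovers (16).
RF(py–vi) = (83 + 16) / 471 = 99/471 = 0.2102 → 21.0 map units.

21.0 map units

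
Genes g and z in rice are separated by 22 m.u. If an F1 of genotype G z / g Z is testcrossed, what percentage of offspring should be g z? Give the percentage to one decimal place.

A map distance of 22 m.u. corresponds to a recombination frequency of 0.220.
The F1 is G z / g Z, so g z is a recombinant gamete class with expected frequency r/2 = 0.220/2 = 0.1100.
That is 0.1100 = 11.0% of the progeny.

11.0%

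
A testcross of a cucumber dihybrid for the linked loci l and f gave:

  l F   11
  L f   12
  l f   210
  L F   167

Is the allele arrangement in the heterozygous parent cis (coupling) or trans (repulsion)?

The two most frequent classes are L F (167) and l f (210); these are the parental (non-recombinant) types.
So the F1 carried L F on one chromosome and l f on the other — the recessive alleles are on the same chromosome (cis / coupling).

cis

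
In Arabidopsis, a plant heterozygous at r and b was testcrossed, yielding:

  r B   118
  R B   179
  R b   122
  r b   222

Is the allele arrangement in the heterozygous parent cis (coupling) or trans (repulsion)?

cis

The two most frequent classes are R B (179) and r b (222); these are the parental (non-recombinant) types.
So the F1 carried R B on one chromosome and r b on the other — the recessive alleles are on the same chromosome (cis / coupling).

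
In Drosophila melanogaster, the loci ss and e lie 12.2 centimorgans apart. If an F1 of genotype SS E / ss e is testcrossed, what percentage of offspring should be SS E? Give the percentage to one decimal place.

43.9%

A map distance of 12.2 centimorgans corresponds to a recombination frequency of 0.122.
The F1 is SS E / ss e, so SS E is a parental gamete class with expected frequency (1 − r)/2 = 0.878/2 = 0.4390.
That is 0.4390 = 43.9% of the progeny.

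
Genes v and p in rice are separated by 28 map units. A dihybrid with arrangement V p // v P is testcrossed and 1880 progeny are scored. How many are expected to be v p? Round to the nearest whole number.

A map distance of 28 map units corresponds to a recombination frequency of 0.280.
The F1 is V p / v P, so v p is a recombinant gamete class with expected frequency r/2 = 0.280/2 = 0.1400.
Expected number = 0.1400 × 1880 = 263.20 ≈ 263.

263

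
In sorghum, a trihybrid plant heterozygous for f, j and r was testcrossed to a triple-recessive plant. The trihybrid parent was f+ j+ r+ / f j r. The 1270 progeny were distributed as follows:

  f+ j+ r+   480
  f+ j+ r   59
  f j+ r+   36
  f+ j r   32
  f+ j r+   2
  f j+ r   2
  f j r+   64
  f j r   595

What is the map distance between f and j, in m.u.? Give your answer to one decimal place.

The two rarest classes, f+ j r+ and f j+ r, are the double crossovers. Comparing them with the parentals, only the j allele has switched, so j is the middle locus and the order is f – j – r.
Crossovers in the f–j interval produce the single-crossover classes f j+ r+ and f+ j r (36 + 32 = 68) plus the double crossovers (4).
RF(f–j) = (68 + 4) / 1270 = 72/1270 = 0.0567 → 5.7 m.u.

5.7 m.u.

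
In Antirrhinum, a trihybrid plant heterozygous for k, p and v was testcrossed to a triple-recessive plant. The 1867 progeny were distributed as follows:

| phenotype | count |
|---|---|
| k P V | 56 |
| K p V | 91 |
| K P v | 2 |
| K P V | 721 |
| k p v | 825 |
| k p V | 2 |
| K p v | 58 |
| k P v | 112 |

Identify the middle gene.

v

The two most frequent reciprocal classes, K P V and k p v, are the parental types, so the F1 was K P V / k p v.
The two rarest classes, K P v and k p V, are the double crossovers. Comparing them with the parentals, only the v allele has switched, so v is the middle locus and the order is k – v – p.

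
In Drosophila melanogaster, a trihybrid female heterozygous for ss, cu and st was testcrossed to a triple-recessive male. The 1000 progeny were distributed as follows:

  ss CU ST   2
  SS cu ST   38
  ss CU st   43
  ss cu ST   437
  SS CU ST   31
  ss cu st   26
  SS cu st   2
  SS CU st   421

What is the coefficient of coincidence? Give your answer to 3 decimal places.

0.771

The two most frequent reciprocal classes, SS CU st and ss cu ST, are the parental types, so the F1 was SS CU st / ss cu ST.
The two rarest classes, SS cu st and ss CU ST, are the double crossovers. Comparing them with the parentals, only the cu allele has switched, so cu is the middle locus and the order is ss – cu – st.
ss–cu: (81 + 4)/1000 = 0.0850; cu–st: (57 + 4)/1000 = 0.0610.
Expected DCO frequency = 0.0850 × 0.0610 ≈ 0.00519; observed = 4/1000 ≈ 0.00400.
Coefficient of coincidence = 0.00400/0.00519 ≈ 0.771.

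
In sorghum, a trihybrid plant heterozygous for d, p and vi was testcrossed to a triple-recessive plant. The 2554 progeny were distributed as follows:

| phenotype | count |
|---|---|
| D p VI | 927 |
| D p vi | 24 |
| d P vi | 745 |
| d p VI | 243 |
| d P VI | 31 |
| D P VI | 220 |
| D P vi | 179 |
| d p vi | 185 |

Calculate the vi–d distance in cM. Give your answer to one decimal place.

18.7 cM

The two most frequent reciprocal classes, d P vi and D p VI, are the parental types, so the F1 was d P vi / D p VI.
The two rarest classes, d P VI and D p vi, are the double crossovers. Comparing them with the parentals, only the vi allele has switched, so vi is the middle locus and the order is p – vi – d.
Crossovers in the vi–d interval produce the single-crossover classes D P vi and d p VI (179 + 243 = 422) plus the double crossovers (55).
RF(vi–d) = (422 + 55) / 2554 = 477/2554 = 0.1868 → 18.7 cM.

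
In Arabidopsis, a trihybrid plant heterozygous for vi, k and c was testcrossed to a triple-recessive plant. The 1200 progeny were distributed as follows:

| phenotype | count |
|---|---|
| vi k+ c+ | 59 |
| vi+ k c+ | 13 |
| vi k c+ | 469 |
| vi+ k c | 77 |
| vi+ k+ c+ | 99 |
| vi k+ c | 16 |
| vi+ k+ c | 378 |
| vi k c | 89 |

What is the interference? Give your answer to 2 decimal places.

The two most frequent reciprocal classes, vi+ k+ c and vi k c+, are the parental types, so the F1 was vi+ k+ c / vi k c+.
The two rarest classes, vi k+ c and vi+ k c+, are the double crossovers. Comparing them with the parentals, only the vi allele has switched, so vi is the middle locus and the order is c – vi – k.
c–vi: (188 + 29)/1200 = 0.1808; vi–k: (136 + 29)/1200 = 0.1375.
Expected DCO frequency = 0.1808 × 0.1375 ≈ 0.02486; observed = 29/1200 ≈ 0.02417.
Coefficient of coincidence = 0.02417/0.02486 ≈ 0.97; interference = 1 − 0.97 = 0.03.

0.03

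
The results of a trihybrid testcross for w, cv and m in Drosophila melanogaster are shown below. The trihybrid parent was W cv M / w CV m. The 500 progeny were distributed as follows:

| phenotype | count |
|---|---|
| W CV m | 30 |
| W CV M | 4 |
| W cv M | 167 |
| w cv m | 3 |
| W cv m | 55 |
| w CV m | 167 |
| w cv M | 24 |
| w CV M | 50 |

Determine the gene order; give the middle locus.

The two rarest classes, W CV M and w cv m, are the double crossovers. Comparing them with the parentals, only the cv allele has switched, so cv is the middle locus and the order is m – cv – w.

cv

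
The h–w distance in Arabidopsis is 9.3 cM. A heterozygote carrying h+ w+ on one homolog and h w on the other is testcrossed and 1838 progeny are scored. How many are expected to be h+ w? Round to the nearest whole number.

A map distance of 9.3 cM corresponds to a recombination frequency of 0.093.
The F1 is h+ w+ / h w, so h+ w is a recombinant gamete class with expected frequency r/2 = 0.093/2 = 0.0465.
Expected number = 0.0465 × 1838 = 85.47 ≈ 85.

85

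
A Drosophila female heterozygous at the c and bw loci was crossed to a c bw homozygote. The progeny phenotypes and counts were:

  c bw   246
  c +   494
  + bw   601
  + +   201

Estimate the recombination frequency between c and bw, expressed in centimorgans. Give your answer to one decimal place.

29.0 centimorgans

The two most frequent classes, + bw (601) and c + (494), are the parental types, so the F1 was + bw / c +.
The recombinant classes are + + and c bw: 201 + 246 = 447.
Recombination frequency = 447/1542 = 0.2899 ≈ 29.0%, i.e. 29.0 centimorgans.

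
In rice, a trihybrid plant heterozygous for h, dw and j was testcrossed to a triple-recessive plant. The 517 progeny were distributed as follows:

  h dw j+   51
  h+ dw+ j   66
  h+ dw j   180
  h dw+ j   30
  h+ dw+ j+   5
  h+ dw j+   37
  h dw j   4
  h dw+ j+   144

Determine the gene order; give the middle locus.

The two most frequent reciprocal classes, h+ dw j and h dw+ j+, are the parental types, so the F1 was h+ dw j / h dw+ j+.
The two rarest classes, h dw j and h+ dw+ j+, are the double crossovers. Comparing them with the parentals, only the h allele has switched, so h is the middle locus and the order is dw – h – j.

h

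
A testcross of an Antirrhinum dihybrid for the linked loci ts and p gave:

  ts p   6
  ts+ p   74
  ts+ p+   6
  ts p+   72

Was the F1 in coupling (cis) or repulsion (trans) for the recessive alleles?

trans

The two most frequent classes are ts+ p (74) and ts p+ (72); these are the parental (non-recombinant) types.
So the F1 carried ts+ p on one chromosome and ts p+ on the other — the recessive alleles are on opposite chromosomes (trans / repulsion).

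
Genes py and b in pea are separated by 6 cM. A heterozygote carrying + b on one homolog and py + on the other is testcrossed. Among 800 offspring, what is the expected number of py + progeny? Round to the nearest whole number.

A map distance of 6 cM corresponds to a recombination frequency of 0.060.
The F1 is + b / py +, so py + is a parental gamete class with expected frequency (1 − r)/2 = 0.940/2 = 0.4700.
Expected number = 0.4700 × 800 = 376.00 ≈ 376.

376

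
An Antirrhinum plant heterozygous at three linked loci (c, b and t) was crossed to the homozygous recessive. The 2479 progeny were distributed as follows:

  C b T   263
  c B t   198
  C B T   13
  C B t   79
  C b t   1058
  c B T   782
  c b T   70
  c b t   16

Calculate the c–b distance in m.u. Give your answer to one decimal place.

The two most frequent reciprocal classes, C b t and c B T, are the parental types, so the F1 was C b t / c B T.
The two rarest classes, c b t and C B T, are the double crossovers. Comparing them with the parentals, only the c allele has switched, so c is the middle locus and the order is b – c – t.
Crossovers in the b–c interval produce the single-crossover classes C B t and c b T (79 + 70 = 149) plus the double crossovers (29).
RF(b–c) = (149 + 29) / 2479 = 178/2479 = 0.0718 → 7.2 m.u.

7.2 m.u.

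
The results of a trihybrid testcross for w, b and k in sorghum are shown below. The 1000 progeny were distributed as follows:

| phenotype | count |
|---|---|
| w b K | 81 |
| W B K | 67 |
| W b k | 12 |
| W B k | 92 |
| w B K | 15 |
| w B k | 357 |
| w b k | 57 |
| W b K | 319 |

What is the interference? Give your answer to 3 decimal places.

The two most frequent reciprocal classes, w B k and W b K, are the parental types, so the F1 was w B k / W b K.
The two rarest classes, w B K and W b k, are the double crossovers. Comparing them with the parentals, only the k allele has switched, so k is the middle locus and the order is w – k – b.
w–k: (173 + 27)/1000 = 0.2000; k–b: (124 + 27)/1000 = 0.1510.
Expected DCO frequency = 0.2000 × 0.1510 ≈ 0.03020; observed = 27/1000 ≈ 0.02700.
Coefficient of coincidence = 0.02700/0.03020 ≈ 0.894; interference = 1 − 0.894 = 0.106.

0.106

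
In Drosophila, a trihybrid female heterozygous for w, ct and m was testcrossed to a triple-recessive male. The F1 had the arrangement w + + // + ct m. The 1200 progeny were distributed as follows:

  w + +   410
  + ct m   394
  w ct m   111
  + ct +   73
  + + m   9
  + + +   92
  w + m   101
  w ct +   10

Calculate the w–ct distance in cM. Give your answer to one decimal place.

18.5 cM

The two rarest classes, w ct + and + + m, are the double crossovers. Comparing them with the parentals, only the ct allele has switched, so ct is the middle locus and the order is w – ct – m.
Crossovers in the w–ct interval produce the single-crossover classes + + + and w ct m (92 + 111 = 203) plus the double crossovers (19).
RF(w–ct) = (203 + 19) / 1200 = 222/1200 = 0.1850 → 18.5 cM.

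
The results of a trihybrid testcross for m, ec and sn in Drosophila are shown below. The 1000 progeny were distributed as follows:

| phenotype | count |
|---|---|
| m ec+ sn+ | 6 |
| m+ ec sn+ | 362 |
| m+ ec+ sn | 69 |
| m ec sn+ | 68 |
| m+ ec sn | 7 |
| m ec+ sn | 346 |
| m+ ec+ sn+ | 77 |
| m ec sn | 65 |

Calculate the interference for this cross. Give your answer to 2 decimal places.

The two most frequent reciprocal classes, m ec+ sn and m+ ec sn+, are the parental types, so the F1 was m ec+ sn / m+ ec sn+.
The two rarest classes, m ec+ sn+ and m+ ec sn, are the double crossovers. Comparing them with the parentals, only the sn allele has switched, so sn is the middle locus and the order is m – sn – ec.
m–sn: (137 + 13)/1000 = 0.1500; sn–ec: (142 + 13)/1000 = 0.1550.
Expected DCO frequency = 0.1500 × 0.1550 ≈ 0.02325; observed = 13/1000 ≈ 0.01300.
Coefficient of coincidence = 0.01300/0.02325 ≈ 0.56; interference = 1 − 0.56 = 0.44.

0.44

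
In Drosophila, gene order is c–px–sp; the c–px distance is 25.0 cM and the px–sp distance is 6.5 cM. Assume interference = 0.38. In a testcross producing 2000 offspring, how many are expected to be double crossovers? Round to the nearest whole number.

Map distances give recombination frequencies of 0.250 and 0.065 for the two intervals.
With interference 0.38 (so coincidence = 0.62), expected double-crossover frequency = 0.250 × 0.065 × 0.62 = 0.01008.
Expected number = 0.01008 × 2000 = 20.15 ≈ 20.

20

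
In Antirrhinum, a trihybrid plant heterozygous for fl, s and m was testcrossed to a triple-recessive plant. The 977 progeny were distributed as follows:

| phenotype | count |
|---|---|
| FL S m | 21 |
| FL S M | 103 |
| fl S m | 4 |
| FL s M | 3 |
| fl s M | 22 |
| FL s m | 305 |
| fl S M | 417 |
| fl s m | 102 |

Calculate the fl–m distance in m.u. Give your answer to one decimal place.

21.7 m.u.

The two most frequent reciprocal classes, fl S M and FL s m, are the parental types, so the F1 was fl S M / FL s m.
The two rarest classes, fl S m and FL s M, are the double crossovers. Comparing them with the parentals, only the m allele has switched, so m is the middle locus and the order is fl – m – s.
Crossovers in the fl–m interval produce the single-crossover classes FL S M and fl s m (103 + 102 = 205) plus the double crossovers (7).
RF(fl–m) = (205 + 7) / 977 = 212/977 = 0.2170 → 21.7 m.u.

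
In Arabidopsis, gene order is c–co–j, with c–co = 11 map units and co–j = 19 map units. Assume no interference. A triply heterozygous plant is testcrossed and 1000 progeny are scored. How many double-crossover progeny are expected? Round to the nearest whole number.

Map distances give recombination frequencies of 0.110 and 0.190 for the two intervals.
With no interference, expected double-crossover frequency = 0.110 × 0.190 = 0.02090.
Expected number = 0.02090 × 1000 = 20.90 ≈ 21.

21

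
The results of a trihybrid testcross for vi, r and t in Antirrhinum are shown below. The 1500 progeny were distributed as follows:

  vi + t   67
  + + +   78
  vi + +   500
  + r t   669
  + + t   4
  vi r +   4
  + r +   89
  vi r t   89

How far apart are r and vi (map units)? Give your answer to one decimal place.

11.7 map units

The two most frequent reciprocal classes, + r t and vi + +, are the parental types, so the F1 was + r t / vi + +.
The two rarest classes, + + t and vi r +, are the double crossovers. Comparing them with the parentals, only the r allele has switched, so r is the middle locus and the order is vi – r – t.
Crossovers in the vi–r interval produce the single-crossover classes vi r t and + + + (89 + 78 = 167) plus the double crossovers (8).
RF(vi–r) = (167 + 8) / 1500 = 175/1500 = 0.1167 → 11.7 map units.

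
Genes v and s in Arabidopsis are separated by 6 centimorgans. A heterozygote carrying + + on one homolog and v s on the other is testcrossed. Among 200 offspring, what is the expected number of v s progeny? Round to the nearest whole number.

A map distance of 6 centimorgans corresponds to a recombination frequency of 0.060.
The F1 is + + / v s, so v s is a parental gamete class with expected frequency (1 − r)/2 = 0.940/2 = 0.4700.
Expected number = 0.4700 × 200 = 94.00 ≈ 94.

94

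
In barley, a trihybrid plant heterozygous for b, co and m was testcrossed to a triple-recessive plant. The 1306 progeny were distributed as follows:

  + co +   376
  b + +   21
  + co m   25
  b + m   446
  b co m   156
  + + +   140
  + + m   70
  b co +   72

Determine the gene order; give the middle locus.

The two most frequent reciprocal classes, b + m and + co +, are the parental types, so the F1 was b + m / + co +.
The two rarest classes, b + + and + co m, are the double crossovers. Comparing them with the parentals, only the m allele has switched, so m is the middle locus and the order is b – m – co.

m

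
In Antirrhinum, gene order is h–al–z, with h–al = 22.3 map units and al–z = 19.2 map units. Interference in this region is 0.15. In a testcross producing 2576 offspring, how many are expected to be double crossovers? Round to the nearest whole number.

Map distances give recombination frequencies of 0.223 and 0.192 for the two intervals.
With interference 0.15 (so coincidence = 0.85), expected double-crossover frequency = 0.223 × 0.192 × 0.85 = 0.03639.
Expected number = 0.03639 × 2576 = 93.75 ≈ 94.

94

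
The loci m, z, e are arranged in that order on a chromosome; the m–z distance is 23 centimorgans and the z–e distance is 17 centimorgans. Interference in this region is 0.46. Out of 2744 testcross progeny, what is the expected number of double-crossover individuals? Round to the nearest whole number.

Map distances give recombination frequencies of 0.230 and 0.170 for the two intervals.
With interference 0.46 (so coincidence = 0.54), expected double-crossover frequency = 0.230 × 0.170 × 0.54 = 0.02111.
Expected number = 0.02111 × 2744 = 57.94 ≈ 58.

58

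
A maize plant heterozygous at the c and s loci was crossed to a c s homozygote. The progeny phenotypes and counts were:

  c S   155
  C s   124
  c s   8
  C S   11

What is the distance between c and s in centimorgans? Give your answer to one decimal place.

The two most frequent classes, C s (124) and c S (155), are the parental types, so the F1 was C s / c S.
The recombinant classes are C S and c s: 11 + 8 = 19.
Recombination frequency = 19/298 = 0.0638 ≈ 6.4%, i.e. 6.4 centimorgans.

6.4 centimorgans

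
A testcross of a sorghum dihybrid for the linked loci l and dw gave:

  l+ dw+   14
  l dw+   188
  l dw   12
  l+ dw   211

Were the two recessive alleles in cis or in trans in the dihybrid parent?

The two most frequent classes are l+ dw (211) and l dw+ (188); these are the parental (non-recombinant) types.
So the F1 carried l+ dw on one chromosome and l dw+ on the other — the recessive alleles are on opposite chromosomes (trans / repulsion).

trans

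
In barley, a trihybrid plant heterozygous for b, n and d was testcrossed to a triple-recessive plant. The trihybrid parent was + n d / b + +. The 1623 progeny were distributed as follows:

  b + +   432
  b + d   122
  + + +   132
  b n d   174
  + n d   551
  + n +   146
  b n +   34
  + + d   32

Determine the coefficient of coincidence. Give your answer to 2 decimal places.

0.86

The two rarest classes, + + d and b n +, are the double crossovers. Comparing them with the parentals, only the n allele has switched, so n is the middle locus and the order is d – n – b.
d–n: (268 + 66)/1623 = 0.2058; n–b: (306 + 66)/1623 = 0.2292.
Expected DCO frequency = 0.2058 × 0.2292 ≈ 0.04717; observed = 66/1623 ≈ 0.04067.
Coefficient of coincidence = 0.04067/0.04717 ≈ 0.86.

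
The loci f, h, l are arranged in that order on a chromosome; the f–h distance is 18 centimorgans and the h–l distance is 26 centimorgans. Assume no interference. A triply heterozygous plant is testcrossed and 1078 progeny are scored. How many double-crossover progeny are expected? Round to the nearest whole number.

50

Map distances give recombination frequencies of 0.180 and 0.260 for the two intervals.
With no interference, expected double-crossover frequency = 0.180 × 0.260 = 0.04680.
Expected number = 0.04680 × 1078 = 50.45 ≈ 50.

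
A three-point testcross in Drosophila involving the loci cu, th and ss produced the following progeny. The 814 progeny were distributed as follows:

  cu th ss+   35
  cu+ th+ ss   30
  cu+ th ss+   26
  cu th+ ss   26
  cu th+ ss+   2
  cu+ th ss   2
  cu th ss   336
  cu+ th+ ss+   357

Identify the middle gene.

cu

The two most frequent reciprocal classes, cu+ th+ ss+ and cu th ss, are the parental types, so the F1 was cu+ th+ ss+ / cu th ss.
The two rarest classes, cu th+ ss+ and cu+ th ss, are the double crossovers. Comparing them with the parentals, only the cu allele has switched, so cu is the middle locus and the order is ss – cu – th.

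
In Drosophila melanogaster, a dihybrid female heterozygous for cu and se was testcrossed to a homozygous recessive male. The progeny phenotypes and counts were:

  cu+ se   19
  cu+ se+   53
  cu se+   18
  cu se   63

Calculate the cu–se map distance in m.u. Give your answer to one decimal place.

24.2 m.u.

The two most frequent classes, cu+ se+ (53) and cu se (63), are the parental types, so the F1 was cu+ se+ / cu se.
The recombinant classes are cu+ se and cu se+: 19 + 18 = 37.
Recombination frequency = 37/153 = 0.2418 ≈ 24.2%, i.e. 24.2 m.u.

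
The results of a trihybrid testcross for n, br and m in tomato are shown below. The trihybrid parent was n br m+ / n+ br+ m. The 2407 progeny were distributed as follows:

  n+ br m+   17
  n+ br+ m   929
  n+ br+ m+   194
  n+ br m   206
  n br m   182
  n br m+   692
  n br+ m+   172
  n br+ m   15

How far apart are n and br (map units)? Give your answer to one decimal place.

17.0 map units

The two rarest classes, n+ br m+ and n br+ m, are the double crossovers. Comparing them with the parentals, only the n allele has switched, so n is the middle locus and the order is br – n – m.
Crossovers in the br–n interval produce the single-crossover classes n br+ m+ and n+ br m (172 + 206 = 378) plus the double crossovers (32).
RF(br–n) = (378 + 32) / 2407 = 410/2407 = 0.1703 → 17.0 map units.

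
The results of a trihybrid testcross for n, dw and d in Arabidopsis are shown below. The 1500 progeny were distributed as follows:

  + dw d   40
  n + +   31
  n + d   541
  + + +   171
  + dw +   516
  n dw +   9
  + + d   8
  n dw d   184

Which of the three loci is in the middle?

n

The two most frequent reciprocal classes, n + d and + dw +, are the parental types, so the F1 was n + d / + dw +.
The two rarest classes, + + d and n dw +, are the double crossovers. Comparing them with the parentals, only the n allele has switched, so n is the middle locus and the order is dw – n – d.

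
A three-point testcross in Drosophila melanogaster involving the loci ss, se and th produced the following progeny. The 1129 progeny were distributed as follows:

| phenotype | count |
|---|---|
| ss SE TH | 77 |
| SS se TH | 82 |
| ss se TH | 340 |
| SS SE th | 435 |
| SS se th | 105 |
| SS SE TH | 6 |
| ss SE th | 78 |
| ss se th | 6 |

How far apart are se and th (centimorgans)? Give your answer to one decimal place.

17.2 centimorgans

The two most frequent reciprocal classes, ss se TH and SS SE th, are the parental types, so the F1 was ss se TH / SS SE th.
The two rarest classes, ss se th and SS SE TH, are the double crossovers. Comparing them with the parentals, only the th allele has switched, so th is the middle locus and the order is ss – th – se.
Crossovers in the th–se interval produce the single-crossover classes ss SE TH and SS se th (77 + 105 = 182) plus the double crossovers (12).
RF(th–se) = (182 + 12) / 1129 = 194/1129 = 0.1718 → 17.2 centimorgans.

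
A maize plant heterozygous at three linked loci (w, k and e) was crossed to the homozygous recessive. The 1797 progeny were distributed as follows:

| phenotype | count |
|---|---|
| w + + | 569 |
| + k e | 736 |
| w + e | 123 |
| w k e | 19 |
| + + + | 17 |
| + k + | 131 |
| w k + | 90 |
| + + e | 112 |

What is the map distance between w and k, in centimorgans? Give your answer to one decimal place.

13.2 centimorgans

The two most frequent reciprocal classes, w + + and + k e, are the parental types, so the F1 was w + + / + k e.
The two rarest classes, + + + and w k e, are the double crossovers. Comparing them with the parentals, only the w allele has switched, so w is the middle locus and the order is e – w – k.
Crossovers in the w–k interval produce the single-crossover classes w k + and + + e (90 + 112 = 202) plus the double crossovers (36).
RF(w–k) = (202 + 36) / 1797 = 238/1797 = 0.1324 → 13.2 centimorgans.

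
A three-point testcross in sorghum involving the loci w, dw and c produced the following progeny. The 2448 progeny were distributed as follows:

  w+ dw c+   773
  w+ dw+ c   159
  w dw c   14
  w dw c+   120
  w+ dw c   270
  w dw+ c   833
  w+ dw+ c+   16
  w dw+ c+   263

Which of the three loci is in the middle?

dw

The two most frequent reciprocal classes, w+ dw c+ and w dw+ c, are the parental types, so the F1 was w+ dw c+ / w dw+ c.
The two rarest classes, w+ dw+ c+ and w dw c, are the double crossovers. Comparing them with the parentals, only the dw allele has switched, so dw is the middle locus and the order is c – dw – w.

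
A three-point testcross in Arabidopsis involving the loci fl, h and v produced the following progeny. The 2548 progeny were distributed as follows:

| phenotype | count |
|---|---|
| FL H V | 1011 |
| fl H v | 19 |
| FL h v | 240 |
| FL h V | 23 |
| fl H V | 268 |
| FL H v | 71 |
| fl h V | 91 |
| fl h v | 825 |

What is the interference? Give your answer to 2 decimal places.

0.05

The two most frequent reciprocal classes, FL H V and fl h v, are the parental types, so the F1 was FL H V / fl h v.
The two rarest classes, FL h V and fl H v, are the double crossovers. Comparing them with the parentals, only the h allele has switched, so h is the middle locus and the order is fl – h – v.
fl–h: (508 + 42)/2548 = 0.2159; h–v: (162 + 42)/2548 = 0.0801.
Expected DCO frequency = 0.2159 × 0.0801 ≈ 0.01729; observed = 42/2548 ≈ 0.01648.
Coefficient of coincidence = 0.01648/0.01729 ≈ 0.95; interference = 1 − 0.95 = 0.05.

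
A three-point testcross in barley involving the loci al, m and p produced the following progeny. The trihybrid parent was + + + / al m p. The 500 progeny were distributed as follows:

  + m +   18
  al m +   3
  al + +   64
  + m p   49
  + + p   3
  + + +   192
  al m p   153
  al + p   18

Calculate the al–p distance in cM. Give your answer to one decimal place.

23.8 cM

The two rarest classes, + + p and al m +, are the double crossovers. Comparing them with the parentals, only the p allele has switched, so p is the middle locus and the order is m – p – al.
Crossovers in the p–al interval produce the single-crossover classes al + + and + m p (64 + 49 = 113) plus the double crossovers (6).
RF(p–al) = (113 + 6) / 500 = 119/500 = 0.2380 → 23.8 cM.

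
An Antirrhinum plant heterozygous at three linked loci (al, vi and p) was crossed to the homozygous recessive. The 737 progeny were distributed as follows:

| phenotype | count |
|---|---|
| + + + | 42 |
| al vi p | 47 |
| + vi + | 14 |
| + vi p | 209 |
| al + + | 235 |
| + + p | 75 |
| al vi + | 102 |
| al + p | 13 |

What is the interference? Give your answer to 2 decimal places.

0.16

The two most frequent reciprocal classes, + vi p and al + +, are the parental types, so the F1 was + vi p / al + +.
The two rarest classes, + vi + and al + p, are the double crossovers. Comparing them with the parentals, only the p allele has switched, so p is the middle locus and the order is vi – p – al.
vi–p: (177 + 27)/737 = 0.2768; p–al: (89 + 27)/737 = 0.1574.
Expected DCO frequency = 0.2768 × 0.1574 ≈ 0.04357; observed = 27/737 ≈ 0.03664.
Coefficient of coincidence = 0.03664/0.04357 ≈ 0.84; interference = 1 − 0.84 = 0.16.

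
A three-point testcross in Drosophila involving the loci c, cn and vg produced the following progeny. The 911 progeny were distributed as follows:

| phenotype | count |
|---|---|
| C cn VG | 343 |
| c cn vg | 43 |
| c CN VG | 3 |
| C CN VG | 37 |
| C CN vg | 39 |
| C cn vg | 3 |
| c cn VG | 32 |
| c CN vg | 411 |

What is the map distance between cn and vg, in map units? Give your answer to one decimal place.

The two most frequent reciprocal classes, c CN vg and C cn VG, are the parental types, so the F1 was c CN vg / C cn VG.
The two rarest classes, c CN VG and C cn vg, are the double crossovers. Comparing them with the parentals, only the vg allele has switched, so vg is the middle locus and the order is cn – vg – c.
Crossovers in the cn–vg interval produce the single-crossover classes c cn vg and C CN VG (43 + 37 = 80) plus the double crossovers (6).
RF(cn–vg) = (80 + 6) / 911 = 86/911 = 0.0944 → 9.4 map units.

9.4 map units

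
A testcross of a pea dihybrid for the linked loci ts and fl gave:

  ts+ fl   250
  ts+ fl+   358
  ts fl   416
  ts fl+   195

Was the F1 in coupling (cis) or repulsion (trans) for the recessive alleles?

The two most frequent classes are ts+ fl+ (358) and ts fl (416); these are the parental (non-recombinant) types.
So the F1 carried ts+ fl+ on one chromosome and ts fl on the other — the recessive alleles are on the same chromosome (cis / coupling).

cis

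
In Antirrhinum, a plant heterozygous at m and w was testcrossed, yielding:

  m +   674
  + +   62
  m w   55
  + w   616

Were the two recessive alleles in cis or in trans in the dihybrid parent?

The two most frequent classes are + w (616) and m + (674); these are the parental (non-recombinant) types.
So the F1 carried + w on one chromosome and m + on the other — the recessive alleles are on opposite chromosomes (trans / repulsion).

trans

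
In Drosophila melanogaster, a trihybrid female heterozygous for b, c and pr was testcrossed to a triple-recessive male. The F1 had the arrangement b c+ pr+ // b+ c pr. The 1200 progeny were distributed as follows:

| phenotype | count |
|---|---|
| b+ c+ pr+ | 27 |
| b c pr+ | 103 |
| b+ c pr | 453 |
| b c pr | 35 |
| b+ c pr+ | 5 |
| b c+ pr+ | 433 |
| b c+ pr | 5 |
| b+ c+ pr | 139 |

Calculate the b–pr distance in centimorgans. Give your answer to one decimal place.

6.0 centimorgans

The two rarest classes, b c+ pr and b+ c pr+, are the double crossovers. Comparing them with the parentals, only the pr allele has switched, so pr is the middle locus and the order is b – pr – c.
Crossovers in the b–pr interval produce the single-crossover classes b+ c+ pr+ and b c pr (27 + 35 = 62) plus the double crossovers (10).
RF(b–pr) = (62 + 10) / 1200 = 72/1200 = 0.0600 → 6.0 centimorgans.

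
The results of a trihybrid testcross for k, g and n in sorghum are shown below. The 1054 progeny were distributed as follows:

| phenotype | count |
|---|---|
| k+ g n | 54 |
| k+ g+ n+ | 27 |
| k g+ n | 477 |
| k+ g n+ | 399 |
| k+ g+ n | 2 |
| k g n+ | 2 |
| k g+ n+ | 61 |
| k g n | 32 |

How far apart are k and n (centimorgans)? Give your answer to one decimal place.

The two most frequent reciprocal classes, k+ g n+ and k g+ n, are the parental types, so the F1 was k+ g n+ / k g+ n.
The two rarest classes, k g n+ and k+ g+ n, are the double crossovers. Comparing them with the parentals, only the k allele has switched, so k is the middle locus and the order is g – k – n.
Crossovers in the k–n interval produce the single-crossover classes k+ g n and k g+ n+ (54 + 61 = 115) plus the double crossovers (4).
RF(k–n) = (115 + 4) / 1054 = 119/1054 = 0.1129 → 11.3 centimorgans.

11.3 centimorgans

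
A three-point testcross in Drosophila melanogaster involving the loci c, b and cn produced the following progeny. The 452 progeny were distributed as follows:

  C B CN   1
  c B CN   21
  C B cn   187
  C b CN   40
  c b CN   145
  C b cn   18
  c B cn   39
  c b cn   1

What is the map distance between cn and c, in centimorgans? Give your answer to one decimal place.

The two most frequent reciprocal classes, c b CN and C B cn, are the parental types, so the F1 was c b CN / C B cn.
The two rarest classes, c b cn and C B CN, are the double crossovers. Comparing them with the parentals, only the cn allele has switched, so cn is the middle locus and the order is b – cn – c.
Crossovers in the cn–c interval produce the single-crossover classes C b CN and c B cn (40 + 39 = 79) plus the double crossovers (2).
RF(cn–c) = (79 + 2) / 452 = 81/452 = 0.1792 → 17.9 centimorgans.

17.9 centimorgans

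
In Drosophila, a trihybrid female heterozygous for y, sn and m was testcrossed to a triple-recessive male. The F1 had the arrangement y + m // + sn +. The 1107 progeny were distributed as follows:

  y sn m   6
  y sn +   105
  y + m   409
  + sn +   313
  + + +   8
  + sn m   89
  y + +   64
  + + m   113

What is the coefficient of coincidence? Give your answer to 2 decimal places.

The two rarest classes, y sn m and + + +, are the double crossovers. Comparing them with the parentals, only the sn allele has switched, so sn is the middle locus and the order is y – sn – m.
y–sn: (218 + 14)/1107 = 0.2096; sn–m: (153 + 14)/1107 = 0.1509.
Expected DCO frequency = 0.2096 × 0.1509 ≈ 0.03163; observed = 14/1107 ≈ 0.01265.
Coefficient of coincidence = 0.01265/0.03163 ≈ 0.40.

0.40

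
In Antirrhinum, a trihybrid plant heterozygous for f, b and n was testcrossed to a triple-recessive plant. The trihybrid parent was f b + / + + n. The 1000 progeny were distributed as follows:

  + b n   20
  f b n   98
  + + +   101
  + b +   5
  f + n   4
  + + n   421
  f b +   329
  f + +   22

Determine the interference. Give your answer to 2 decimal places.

0.15

The two rarest classes, + b + and f + n, are the double crossovers. Comparing them with the parentals, only the f allele has switched, so f is the middle locus and the order is n – f – b.
n–f: (199 + 9)/1000 = 0.2080; f–b: (42 + 9)/1000 = 0.0510.
Expected DCO frequency = 0.2080 × 0.0510 ≈ 0.01061; observed = 9/1000 ≈ 0.00900.
Coefficient of coincidence = 0.00900/0.01061 ≈ 0.85; interference = 1 − 0.85 = 0.15.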